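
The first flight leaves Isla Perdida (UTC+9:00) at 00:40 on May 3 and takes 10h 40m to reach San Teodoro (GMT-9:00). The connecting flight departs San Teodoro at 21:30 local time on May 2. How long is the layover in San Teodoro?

Convert departure to UTC: 00:40 − 9:00 = 15:40 UTC on May 2.
Add 10 hours 40 minutes flight time → 02:20 UTC (May 3).
San Teodoro is UTC−9:00, so local arrival = 02:20 − 9:00 = 17:20 on May 2.
Layover = 21:30 − 17:20 = 4 hours 10 minutes.

4 hours 10 minutes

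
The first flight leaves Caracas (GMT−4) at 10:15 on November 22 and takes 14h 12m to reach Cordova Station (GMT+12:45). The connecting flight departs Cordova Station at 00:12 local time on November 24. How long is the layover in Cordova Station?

Convert departure to UTC: 10:15 + 4:00 = 14:15 UTC on Nov 22.
Add 14 hours and 12 minutes flight time → 04:27 UTC (Nov 23).
Cordova Station is UTC+12:45, so local arrival = 04:27 + 12:45 = 17:12 on Nov 23.
Layover = 00:12 − 17:12 (+1 day) = 7 hours.

7 hours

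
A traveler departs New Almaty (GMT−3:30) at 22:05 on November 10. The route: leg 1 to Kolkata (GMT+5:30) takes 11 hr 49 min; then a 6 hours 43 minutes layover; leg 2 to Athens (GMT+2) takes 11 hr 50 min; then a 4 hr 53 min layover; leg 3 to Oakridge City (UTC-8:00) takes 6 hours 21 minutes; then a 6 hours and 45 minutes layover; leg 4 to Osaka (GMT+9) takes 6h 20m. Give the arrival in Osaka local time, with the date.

Convert departure to UTC: 22:05 + 3:30 = 01:35 UTC on Nov 11.
Add 11 hours and 49 minutes leg 1 → 13:24 UTC.
Add 6 hours 43 minutes layover in Kolkata → 20:07 UTC.
Add 11 hours and 50 minutes leg 2 → 07:57 UTC (Nov 12).
Add 4 hours and 53 minutes layover in Athens → 12:50 UTC.
Add 6 hours and 21 minutes leg 3 → 19:11 UTC.
Add 6 hours 45 minutes layover in Oakridge City → 01:56 UTC (Nov 13).
Add 6 hours 20 minutes leg 4 → 08:16 UTC.
Osaka is UTC+9:00, so local arrival = 08:16 + 9:00 = 17:16 on Nov 13.

17:16 on November 13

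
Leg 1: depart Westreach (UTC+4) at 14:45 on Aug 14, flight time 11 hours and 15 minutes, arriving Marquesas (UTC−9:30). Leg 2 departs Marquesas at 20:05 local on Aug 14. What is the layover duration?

7 hours 35 minutes

Convert departure to UTC: 14:45 − 4:00 = 10:45 UTC on Aug 14.
Add 11 hours and 15 minutes flight time → 22:00 UTC.
Marquesas is UTC−9:30, so local arrival = 22:00 − 9:30 = 12:30 on Aug 14.
Layover = 20:05 − 12:30 = 7 hours 35 minutes.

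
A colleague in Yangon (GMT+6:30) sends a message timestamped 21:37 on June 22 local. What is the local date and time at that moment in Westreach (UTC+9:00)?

00:07 on Jun 23

Westreach is 2:30 ahead of Yangon.
Shift by the zone difference: 21:37 + 2:30 = 00:07 on Jun 23 in Westreach.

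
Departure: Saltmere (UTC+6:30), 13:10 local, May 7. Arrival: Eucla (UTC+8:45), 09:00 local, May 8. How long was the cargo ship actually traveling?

17 hours 35 minutes

Departure in UTC: 13:10 − 6:30 = 06:40 on May 7.
Arrival in UTC: 09:00 − 8:45 = 00:15 on May 8.
Elapsed = 00:15 − 06:40 (+1 day) = 17 hours 35 minutes.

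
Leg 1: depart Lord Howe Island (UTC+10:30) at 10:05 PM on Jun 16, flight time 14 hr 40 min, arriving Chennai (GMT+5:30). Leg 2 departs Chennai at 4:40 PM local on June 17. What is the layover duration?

Convert departure to UTC: 10:05 PM − 10:30 = 11:35 AM UTC on Jun 16.
Add 14 hours 40 minutes flight time → 2:15 AM UTC (Jun 17).
Chennai is UTC+5:30, so local arrival = 2:15 AM + 5:30 = 7:45 AM on Jun 17.
Layover = 4:40 PM − 7:45 AM = 8 hours 55 minutes.

8 hours 55 minutes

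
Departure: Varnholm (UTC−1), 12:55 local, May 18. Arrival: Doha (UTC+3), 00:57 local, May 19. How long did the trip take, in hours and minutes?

Departure in UTC: 12:55 + 1:00 = 13:55 on May 18.
Arrival in UTC: 00:57 − 3:00 = 21:57 on May 18.
Elapsed = 21:57 − 13:55 = 8 hours 2 minutes.

8 hours 2 minutes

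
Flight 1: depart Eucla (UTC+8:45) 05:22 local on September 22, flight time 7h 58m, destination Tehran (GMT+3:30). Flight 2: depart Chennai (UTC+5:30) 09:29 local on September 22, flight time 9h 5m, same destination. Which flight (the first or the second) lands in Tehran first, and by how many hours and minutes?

Flight 1 in UTC: 05:22 − 8:45 = 20:37 on Sep 21.
+7 hours 58 minutes → arrive 04:35 UTC on Sep 22.
Flight 2 in UTC: 09:29 − 5:30 = 03:59 on Sep 22.
+9 hours 5 minutes → arrive 13:04 UTC on Sep 22.
Flight 1 lands earlier by 8 hours 29 minutes.

the first, by 8 hours 29 minutes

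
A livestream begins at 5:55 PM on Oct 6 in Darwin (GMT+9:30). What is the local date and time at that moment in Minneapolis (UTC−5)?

In UTC: 5:55 PM − 9:30 = 8:25 AM on Oct 6.
Minneapolis is UTC−5:00: 8:25 AM − 5:00 = 3:25 AM on Oct 6.

3:25 AM on Oct 6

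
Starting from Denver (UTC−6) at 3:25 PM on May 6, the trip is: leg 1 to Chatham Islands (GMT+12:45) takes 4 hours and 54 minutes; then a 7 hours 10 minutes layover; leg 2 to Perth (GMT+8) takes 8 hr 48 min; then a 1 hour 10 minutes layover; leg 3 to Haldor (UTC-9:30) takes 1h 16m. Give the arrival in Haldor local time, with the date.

Convert departure to UTC: 3:25 PM + 6:00 = 9:25 PM UTC on May 6.
Add 4 hours 54 minutes leg 1 → 2:19 AM UTC (May 7).
Add 7 hours 10 minutes layover in Chatham Islands → 9:29 AM UTC.
Add 8 hours 48 minutes leg 2 → 6:17 PM UTC.
Add 1 hour 10 minutes layover in Perth → 7:27 PM UTC.
Add 1 hour 16 minutes leg 3 → 8:43 PM UTC.
Haldor is UTC−9:30, so local arrival = 8:43 PM − 9:30 = 11:13 AM on May 7.

11:13 AM on May 7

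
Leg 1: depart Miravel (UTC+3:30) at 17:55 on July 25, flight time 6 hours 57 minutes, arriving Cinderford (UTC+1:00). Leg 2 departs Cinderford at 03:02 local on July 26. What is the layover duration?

4 hours 40 minutes

Convert departure to UTC: 17:55 − 3:30 = 14:25 UTC on Jul 25.
Add 6 hours 57 minutes flight time → 21:22 UTC.
Cinderford is UTC+1:00, so local arrival = 21:22 + 1:00 = 22:22 on Jul 25.
Layover = 03:02 − 22:22 (+1 day) = 4 hours 40 minutes.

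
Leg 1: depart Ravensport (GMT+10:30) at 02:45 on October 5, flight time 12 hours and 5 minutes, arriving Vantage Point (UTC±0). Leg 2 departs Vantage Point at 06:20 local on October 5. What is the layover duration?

2 hours

Convert departure to UTC: 02:45 − 10:30 = 16:15 UTC on Oct 4.
Add 12 hours 5 minutes flight time → 04:20 UTC (Oct 5).
Vantage Point is UTC+0, so local arrival is the same: 04:20 on Oct 5.
Layover = 06:20 − 04:20 = 2 hours.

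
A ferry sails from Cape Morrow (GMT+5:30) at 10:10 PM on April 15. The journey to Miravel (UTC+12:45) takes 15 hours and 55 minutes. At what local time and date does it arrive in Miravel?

Convert departure to UTC: 10:10 PM − 5:30 = 4:40 PM UTC on Apr 15.
Add 15 hours 55 minutes travel time → 8:35 AM UTC (Apr 16).
Miravel is UTC+12:45, so local arrival = 8:35 AM + 12:45 = 9:20 PM on Apr 16.

9:20 PM on Apr 16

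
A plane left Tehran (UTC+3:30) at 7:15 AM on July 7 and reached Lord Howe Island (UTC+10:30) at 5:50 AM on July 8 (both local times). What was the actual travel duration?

15 hours 35 minutes

Lord Howe Island is 7:00 ahead of Tehran.
Clock-face elapsed time (ignoring zones) is 22 hours 35 minutes.
Actual elapsed = 22 hours 35 minutes − 7:00 = 15 hours 35 minutes.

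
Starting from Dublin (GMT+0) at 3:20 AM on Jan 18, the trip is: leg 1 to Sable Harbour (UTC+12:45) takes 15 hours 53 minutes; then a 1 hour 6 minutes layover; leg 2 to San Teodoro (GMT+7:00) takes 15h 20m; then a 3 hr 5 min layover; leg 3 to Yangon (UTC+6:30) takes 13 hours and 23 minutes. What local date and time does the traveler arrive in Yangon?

10:37 AM on Jan 20

Dublin is at UTC+0, so departure is already 3:20 AM UTC on Jan 18.
Add 15 hours and 53 minutes leg 1 → 7:13 PM UTC.
Add 1 hour and 6 minutes layover in Sable Harbour → 8:19 PM UTC.
Add 15 hours 20 minutes leg 2 → 11:39 AM UTC (Jan 19).
Add 3 hours and 5 minutes layover in San Teodoro → 2:44 PM UTC.
Add 13 hours 23 minutes leg 3 → 4:07 AM UTC (Jan 20).
Yangon is UTC+6:30, so local arrival = 4:07 AM + 6:30 = 10:37 AM on Jan 20.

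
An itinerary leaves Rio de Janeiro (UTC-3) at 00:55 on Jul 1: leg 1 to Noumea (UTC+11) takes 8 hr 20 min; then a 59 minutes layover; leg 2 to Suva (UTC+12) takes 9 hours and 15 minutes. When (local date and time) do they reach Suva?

Convert departure to UTC: 00:55 + 3:00 = 03:55 UTC on Jul 1.
Add 8 hours 20 minutes leg 1 → 12:15 UTC.
Add 59 minutes layover in Noumea → 13:14 UTC.
Add 9 hours 15 minutes leg 2 → 22:29 UTC.
Suva is UTC+12:00, so local arrival = 22:29 + 12:00 = 10:29 on Jul 2.

10:29 on Jul 2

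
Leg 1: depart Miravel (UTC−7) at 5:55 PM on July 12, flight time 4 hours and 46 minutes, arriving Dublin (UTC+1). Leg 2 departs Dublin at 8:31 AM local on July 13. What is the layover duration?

1 hour 50 minutes

Convert departure to UTC: 5:55 PM + 7:00 = 12:55 AM UTC on Jul 13.
Add 4 hours and 46 minutes flight time → 5:41 AM UTC.
Dublin is UTC+1:00, so local arrival = 5:41 AM + 1:00 = 6:41 AM on Jul 13.
Layover = 8:31 AM − 6:41 AM = 1 hour 50 minutes.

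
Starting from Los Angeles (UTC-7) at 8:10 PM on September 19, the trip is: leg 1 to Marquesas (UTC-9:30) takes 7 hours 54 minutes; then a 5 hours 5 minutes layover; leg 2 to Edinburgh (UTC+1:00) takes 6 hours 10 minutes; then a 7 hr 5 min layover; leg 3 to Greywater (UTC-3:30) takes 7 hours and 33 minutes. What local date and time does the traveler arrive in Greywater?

Convert departure to UTC: 8:10 PM + 7:00 = 3:10 AM UTC on Sep 20.
Add 7 hours and 54 minutes leg 1 → 11:04 AM UTC.
Add 5 hours and 5 minutes layover in Marquesas → 4:09 PM UTC.
Add 6 hours 10 minutes leg 2 → 10:19 PM UTC.
Add 7 hours 5 minutes layover in Edinburgh → 5:24 AM UTC (Sep 21).
Add 7 hours 33 minutes leg 3 → 12:57 PM UTC.
Greywater is UTC−3:30, so local arrival = 12:57 PM − 3:30 = 9:27 AM on Sep 21.

9:27 AM on September 21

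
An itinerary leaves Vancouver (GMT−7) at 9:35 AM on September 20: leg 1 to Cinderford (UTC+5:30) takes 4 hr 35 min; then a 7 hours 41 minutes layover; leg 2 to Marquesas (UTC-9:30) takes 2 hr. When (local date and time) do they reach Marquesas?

9:21 PM on Sep 20

Convert departure to UTC: 9:35 AM + 7:00 = 4:35 PM UTC on Sep 20.
Add 4 hours 35 minutes leg 1 → 9:10 PM UTC.
Add 7 hours 41 minutes layover in Cinderford → 4:51 AM UTC (Sep 21).
Add 2 hours leg 2 → 6:51 AM UTC.
Marquesas is UTC−9:30, so local arrival = 6:51 AM − 9:30 = 9:21 PM on Sep 20.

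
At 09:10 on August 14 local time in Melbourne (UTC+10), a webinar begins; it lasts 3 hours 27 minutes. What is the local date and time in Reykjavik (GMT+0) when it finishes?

02:37 on August 14

Convert start to UTC: 09:10 − 10:00 = 23:10 UTC on Aug 13.
Add 3 hours and 27 minutes duration → 02:37 UTC (Aug 14).
Reykjavik is UTC+0, so local end time is the same: 02:37 on Aug 14.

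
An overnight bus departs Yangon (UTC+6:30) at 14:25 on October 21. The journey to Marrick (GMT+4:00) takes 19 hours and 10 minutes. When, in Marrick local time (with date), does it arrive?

Convert departure to UTC: 14:25 − 6:30 = 07:55 UTC on Oct 21.
Add 19 hours and 10 minutes travel time → 03:05 UTC (Oct 22).
Marrick is UTC+4:00, so local arrival = 03:05 + 4:00 = 07:05 on Oct 22.

07:05 on October 22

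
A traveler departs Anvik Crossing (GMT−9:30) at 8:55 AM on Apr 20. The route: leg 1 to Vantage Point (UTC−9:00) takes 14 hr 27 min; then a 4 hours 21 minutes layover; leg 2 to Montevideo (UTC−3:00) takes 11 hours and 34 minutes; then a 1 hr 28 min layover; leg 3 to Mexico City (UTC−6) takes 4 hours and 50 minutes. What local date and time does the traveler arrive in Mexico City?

Convert departure to UTC: 8:55 AM + 9:30 = 6:25 PM UTC on Apr 20.
Add 14 hours and 27 minutes leg 1 → 8:52 AM UTC (Apr 21).
Add 4 hours 21 minutes layover in Vantage Point → 1:13 PM UTC.
Add 11 hours and 34 minutes leg 2 → 12:47 AM UTC (Apr 22).
Add 1 hour and 28 minutes layover in Montevideo → 2:15 AM UTC.
Add 4 hours 50 minutes leg 3 → 7:05 AM UTC.
Mexico City is UTC−6:00, so local arrival = 7:05 AM − 6:00 = 1:05 AM on Apr 22.

1:05 AM on Apr 22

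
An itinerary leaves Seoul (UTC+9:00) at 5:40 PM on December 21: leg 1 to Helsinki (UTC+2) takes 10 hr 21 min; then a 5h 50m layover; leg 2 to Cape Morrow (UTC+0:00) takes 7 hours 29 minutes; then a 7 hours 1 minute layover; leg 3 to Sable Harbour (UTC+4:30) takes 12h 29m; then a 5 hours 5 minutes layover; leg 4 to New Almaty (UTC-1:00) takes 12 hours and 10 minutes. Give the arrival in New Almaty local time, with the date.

Convert departure to UTC: 5:40 PM − 9:00 = 8:40 AM UTC on Dec 21.
Add 10 hours 21 minutes leg 1 → 7:01 PM UTC.
Add 5 hours and 50 minutes layover in Helsinki → 12:51 AM UTC (Dec 22).
Add 7 hours 29 minutes leg 2 → 8:20 AM UTC.
Add 7 hours and 1 minute layover in Cape Morrow → 3:21 PM UTC.
Add 12 hours and 29 minutes leg 3 → 3:50 AM UTC (Dec 23).
Add 5 hours and 5 minutes layover in Sable Harbour → 8:55 AM UTC.
Add 12 hours 10 minutes leg 4 → 9:05 PM UTC.
New Almaty is UTC−1:00, so local arrival = 9:05 PM − 1:00 = 8:05 PM on Dec 23.

8:05 PM on December 23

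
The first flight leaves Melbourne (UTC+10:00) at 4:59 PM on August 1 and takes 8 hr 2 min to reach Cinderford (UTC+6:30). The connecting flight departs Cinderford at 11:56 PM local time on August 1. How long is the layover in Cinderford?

2 hours 25 minutes

Convert departure to UTC: 4:59 PM − 10:00 = 6:59 AM UTC on Aug 1.
Add 8 hours and 2 minutes flight time → 3:01 PM UTC.
Cinderford is UTC+6:30, so local arrival = 3:01 PM + 6:30 = 9:31 PM on Aug 1.
Layover = 11:56 PM − 9:31 PM = 2 hours 25 minutes.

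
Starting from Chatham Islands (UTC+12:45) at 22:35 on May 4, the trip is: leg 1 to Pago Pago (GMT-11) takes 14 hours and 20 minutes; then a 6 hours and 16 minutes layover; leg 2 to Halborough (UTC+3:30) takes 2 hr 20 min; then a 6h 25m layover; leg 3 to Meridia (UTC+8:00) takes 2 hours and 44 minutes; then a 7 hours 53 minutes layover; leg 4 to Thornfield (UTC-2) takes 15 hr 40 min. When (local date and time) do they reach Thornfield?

15:28 on May 6

Convert departure to UTC: 22:35 − 12:45 = 09:50 UTC on May 4.
Add 14 hours 20 minutes leg 1 → 00:10 UTC (May 5).
Add 6 hours 16 minutes layover in Pago Pago → 06:26 UTC.
Add 2 hours 20 minutes leg 2 → 08:46 UTC.
Add 6 hours 25 minutes layover in Halborough → 15:11 UTC.
Add 2 hours 44 minutes leg 3 → 17:55 UTC.
Add 7 hours 53 minutes layover in Meridia → 01:48 UTC (May 6).
Add 15 hours 40 minutes leg 4 → 17:28 UTC.
Thornfield is UTC−2:00, so local arrival = 17:28 − 2:00 = 15:28 on May 6.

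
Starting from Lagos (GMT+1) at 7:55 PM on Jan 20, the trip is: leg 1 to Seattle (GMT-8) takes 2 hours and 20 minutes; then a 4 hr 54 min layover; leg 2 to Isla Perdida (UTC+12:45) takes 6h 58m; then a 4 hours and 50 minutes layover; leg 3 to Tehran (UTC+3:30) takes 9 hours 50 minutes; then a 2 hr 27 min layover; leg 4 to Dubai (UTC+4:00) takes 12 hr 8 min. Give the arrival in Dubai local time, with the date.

Convert departure to UTC: 7:55 PM − 1:00 = 6:55 PM UTC on Jan 20.
Add 2 hours and 20 minutes leg 1 → 9:15 PM UTC.
Add 4 hours 54 minutes layover in Seattle → 2:09 AM UTC (Jan 21).
Add 6 hours and 58 minutes leg 2 → 9:07 AM UTC.
Add 4 hours 50 minutes layover in Isla Perdida → 1:57 PM UTC.
Add 9 hours 50 minutes leg 3 → 11:47 PM UTC.
Add 2 hours 27 minutes layover in Tehran → 2:14 AM UTC (Jan 22).
Add 12 hours 8 minutes leg 4 → 2:22 PM UTC.
Dubai is UTC+4:00, so local arrival = 2:22 PM + 4:00 = 6:22 PM on Jan 22.

6:22 PM on January 22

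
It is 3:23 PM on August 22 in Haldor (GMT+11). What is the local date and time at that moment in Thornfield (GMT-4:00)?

12:23 AM on Aug 22

Thornfield is 15:00 behind Haldor.
Shift by the zone difference: 3:23 PM − 15:00 = 12:23 AM on Aug 22 in Thornfield.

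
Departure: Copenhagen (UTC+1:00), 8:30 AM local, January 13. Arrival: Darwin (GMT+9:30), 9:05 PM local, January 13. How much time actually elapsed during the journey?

4 hours 5 minutes

Darwin is 8:30 ahead of Copenhagen.
Clock-face elapsed time (ignoring zones) is 12 hours 35 minutes.
Actual elapsed = 12 hours 35 minutes − 8:30 = 4 hours 5 minutes.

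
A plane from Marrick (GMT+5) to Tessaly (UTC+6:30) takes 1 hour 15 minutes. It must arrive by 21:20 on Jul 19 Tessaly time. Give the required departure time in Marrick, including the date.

18:35 on July 19

Target arrival in UTC: 21:20 − 6:30 = 14:50 on Jul 19.
Subtract 1 hour 15 minutes → departure 13:35 UTC on Jul 19.
Marrick is UTC+5:00: 13:35 + 5:00 = 18:35 on Jul 19.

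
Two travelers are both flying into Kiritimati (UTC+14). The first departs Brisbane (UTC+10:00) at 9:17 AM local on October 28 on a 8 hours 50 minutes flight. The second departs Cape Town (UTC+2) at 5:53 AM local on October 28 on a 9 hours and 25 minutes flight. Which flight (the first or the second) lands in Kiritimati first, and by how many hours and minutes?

the first, by 5 hours 11 minutes

Flight 1 in UTC: 9:17 AM − 10:00 = 11:17 PM on Oct 27.
+8 hours and 50 minutes → arrive 8:07 AM UTC on Oct 28.
Flight 2 in UTC: 5:53 AM − 2:00 = 3:53 AM on Oct 28.
+9 hours and 25 minutes → arrive 1:18 PM UTC on Oct 28.
Flight 1 lands earlier by 5 hours 11 minutes.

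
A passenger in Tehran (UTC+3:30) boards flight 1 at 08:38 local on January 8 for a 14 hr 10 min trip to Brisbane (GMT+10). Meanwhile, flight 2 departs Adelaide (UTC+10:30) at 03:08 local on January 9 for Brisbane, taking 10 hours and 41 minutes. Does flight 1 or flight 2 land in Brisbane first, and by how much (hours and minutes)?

Flight 1 in UTC: 08:38 − 3:30 = 05:08 on Jan 8.
+14 hours 10 minutes → arrive 19:18 UTC on Jan 8.
Flight 2 in UTC: 03:08 − 10:30 = 16:38 on Jan 8.
+10 hours and 41 minutes → arrive 03:19 UTC on Jan 9.
Flight 1 lands earlier by 8 hours 1 minute.

the first, by 8 hours 1 minute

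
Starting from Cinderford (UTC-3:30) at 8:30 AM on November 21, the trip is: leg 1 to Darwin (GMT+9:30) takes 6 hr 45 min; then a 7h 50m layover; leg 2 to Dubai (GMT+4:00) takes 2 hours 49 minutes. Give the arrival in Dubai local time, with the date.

9:24 AM on November 22

Convert departure to UTC: 8:30 AM + 3:30 = 12:00 PM UTC on Nov 21.
Add 6 hours 45 minutes leg 1 → 6:45 PM UTC.
Add 7 hours 50 minutes layover in Darwin → 2:35 AM UTC (Nov 22).
Add 2 hours 49 minutes leg 2 → 5:24 AM UTC.
Dubai is UTC+4:00, so local arrival = 5:24 AM + 4:00 = 9:24 AM on Nov 22.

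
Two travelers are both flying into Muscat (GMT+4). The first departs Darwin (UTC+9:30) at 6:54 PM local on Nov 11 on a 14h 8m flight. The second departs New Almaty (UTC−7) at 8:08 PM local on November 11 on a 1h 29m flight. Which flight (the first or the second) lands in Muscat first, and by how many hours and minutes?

the first, by 5 hours 5 minutes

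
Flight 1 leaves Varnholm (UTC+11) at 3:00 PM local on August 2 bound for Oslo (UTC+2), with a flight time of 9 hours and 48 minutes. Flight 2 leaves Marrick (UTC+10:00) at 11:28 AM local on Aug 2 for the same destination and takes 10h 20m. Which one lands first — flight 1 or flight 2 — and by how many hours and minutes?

the second, by 2 hours

Flight 1 in UTC: 3:00 PM − 11:00 = 4:00 AM on Aug 2.
+9 hours and 48 minutes → arrive 1:48 PM UTC on Aug 2.
Flight 2 in UTC: 11:28 AM − 10:00 = 1:28 AM on Aug 2.
+10 hours and 20 minutes → arrive 11:48 AM UTC on Aug 2.
Flight 2 lands earlier by 2 hours.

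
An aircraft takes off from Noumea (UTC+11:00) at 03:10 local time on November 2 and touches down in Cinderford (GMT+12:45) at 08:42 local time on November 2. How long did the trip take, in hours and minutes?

Departure in UTC: 03:10 − 11:00 = 16:10 on Nov 1.
Arrival in UTC: 08:42 − 12:45 = 19:57 on Nov 1.
Elapsed = 19:57 − 16:10 = 3 hours 47 minutes.

3 hours 47 minutes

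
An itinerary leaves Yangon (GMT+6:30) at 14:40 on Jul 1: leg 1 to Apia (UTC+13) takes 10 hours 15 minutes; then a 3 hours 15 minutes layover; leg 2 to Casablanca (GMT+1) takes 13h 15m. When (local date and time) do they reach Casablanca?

11:55 on July 2

Convert departure to UTC: 14:40 − 6:30 = 08:10 UTC on Jul 1.
Add 10 hours 15 minutes leg 1 → 18:25 UTC.
Add 3 hours and 15 minutes layover in Apia → 21:40 UTC.
Add 13 hours and 15 minutes leg 2 → 10:55 UTC (Jul 2).
Casablanca is UTC+1:00, so local arrival = 10:55 + 1:00 = 11:55 on Jul 2.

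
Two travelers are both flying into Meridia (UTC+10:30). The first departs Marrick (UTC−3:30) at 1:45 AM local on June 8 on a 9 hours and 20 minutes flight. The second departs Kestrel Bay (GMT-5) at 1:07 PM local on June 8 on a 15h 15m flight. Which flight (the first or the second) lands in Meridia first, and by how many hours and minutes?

Flight 1 in UTC: 1:45 AM + 3:30 = 5:15 AM on Jun 8.
+9 hours 20 minutes → arrive 2:35 PM UTC on Jun 8.
Flight 2 in UTC: 1:07 PM + 5:00 = 6:07 PM on Jun 8.
+15 hours and 15 minutes → arrive 9:22 AM UTC on Jun 9.
Flight 1 lands earlier by 18 hours 47 minutes.

the first, by 18 hours 47 minutes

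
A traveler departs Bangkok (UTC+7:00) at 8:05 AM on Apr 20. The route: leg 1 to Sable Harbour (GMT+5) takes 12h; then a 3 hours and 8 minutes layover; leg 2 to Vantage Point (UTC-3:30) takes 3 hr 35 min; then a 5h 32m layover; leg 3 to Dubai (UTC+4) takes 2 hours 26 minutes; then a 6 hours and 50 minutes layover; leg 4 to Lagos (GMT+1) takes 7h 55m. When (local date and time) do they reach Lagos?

7:31 PM on April 21

Convert departure to UTC: 8:05 AM − 7:00 = 1:05 AM UTC on Apr 20.
Add 12 hours leg 1 → 1:05 PM UTC.
Add 3 hours and 8 minutes layover in Sable Harbour → 4:13 PM UTC.
Add 3 hours 35 minutes leg 2 → 7:48 PM UTC.
Add 5 hours and 32 minutes layover in Vantage Point → 1:20 AM UTC (Apr 21).
Add 2 hours and 26 minutes leg 3 → 3:46 AM UTC.
Add 6 hours and 50 minutes layover in Dubai → 10:36 AM UTC.
Add 7 hours 55 minutes leg 4 → 6:31 PM UTC.
Lagos is UTC+1:00, so local arrival = 6:31 PM + 1:00 = 7:31 PM on Apr 21.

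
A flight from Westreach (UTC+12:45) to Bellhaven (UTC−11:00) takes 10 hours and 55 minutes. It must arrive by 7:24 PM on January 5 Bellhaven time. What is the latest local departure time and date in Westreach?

8:14 AM on January 6

Target arrival in UTC: 7:24 PM + 11:00 = 6:24 AM on Jan 6.
Subtract 10 hours 55 minutes → departure 7:29 PM UTC on Jan 5.
Westreach is UTC+12:45: 7:29 PM + 12:45 = 8:14 AM on Jan 6.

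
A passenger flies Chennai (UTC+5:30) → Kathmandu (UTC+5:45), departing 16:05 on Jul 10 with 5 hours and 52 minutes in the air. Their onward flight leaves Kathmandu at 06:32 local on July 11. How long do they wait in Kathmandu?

Convert departure to UTC: 16:05 − 5:30 = 10:35 UTC on Jul 10.
Add 5 hours 52 minutes flight time → 16:27 UTC.
Kathmandu is UTC+5:45, so local arrival = 16:27 + 5:45 = 22:12 on Jul 10.
Layover = 06:32 − 22:12 (+1 day) = 8 hours 20 minutes.

8 hours 20 minutes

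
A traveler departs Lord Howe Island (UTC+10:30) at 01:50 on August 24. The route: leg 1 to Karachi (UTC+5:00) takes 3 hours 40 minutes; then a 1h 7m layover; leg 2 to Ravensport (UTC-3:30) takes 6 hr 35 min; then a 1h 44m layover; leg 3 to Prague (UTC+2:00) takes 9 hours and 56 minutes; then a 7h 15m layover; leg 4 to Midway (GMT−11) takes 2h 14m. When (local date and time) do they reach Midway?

Convert departure to UTC: 01:50 − 10:30 = 15:20 UTC on Aug 23.
Add 3 hours 40 minutes leg 1 → 19:00 UTC.
Add 1 hour 7 minutes layover in Karachi → 20:07 UTC.
Add 6 hours 35 minutes leg 2 → 02:42 UTC (Aug 24).
Add 1 hour 44 minutes layover in Ravensport → 04:26 UTC.
Add 9 hours and 56 minutes leg 3 → 14:22 UTC.
Add 7 hours and 15 minutes layover in Prague → 21:37 UTC.
Add 2 hours and 14 minutes leg 4 → 23:51 UTC.
Midway is UTC−11:00, so local arrival = 23:51 − 11:00 = 12:51 on Aug 24.

12:51 on Aug 24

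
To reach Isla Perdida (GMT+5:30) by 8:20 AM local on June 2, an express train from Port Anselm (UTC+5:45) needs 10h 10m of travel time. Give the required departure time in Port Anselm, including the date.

Target arrival in UTC: 8:20 AM − 5:30 = 2:50 AM on Jun 2.
Subtract 10 hours and 10 minutes → departure 4:40 PM UTC on Jun 1.
Port Anselm is UTC+5:45: 4:40 PM + 5:45 = 10:25 PM on Jun 1.

10:25 PM on June 1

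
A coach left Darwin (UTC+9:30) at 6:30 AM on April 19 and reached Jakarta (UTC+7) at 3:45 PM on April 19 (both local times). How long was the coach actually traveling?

Departure in UTC: 6:30 AM − 9:30 = 9:00 PM on Apr 18.
Arrival in UTC: 3:45 PM − 7:00 = 8:45 AM on Apr 19.
Elapsed = 8:45 AM − 9:00 PM (+1 day) = 11 hours 45 minutes.

11 hours 45 minutes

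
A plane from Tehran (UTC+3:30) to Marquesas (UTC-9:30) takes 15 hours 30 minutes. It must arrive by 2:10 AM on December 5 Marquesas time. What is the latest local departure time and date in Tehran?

Target arrival in UTC: 2:10 AM + 9:30 = 11:40 AM on Dec 5.
Subtract 15 hours 30 minutes → departure 8:10 PM UTC on Dec 4.
Tehran is UTC+3:30: 8:10 PM + 3:30 = 11:40 PM on Dec 4.

11:40 PM on Dec 4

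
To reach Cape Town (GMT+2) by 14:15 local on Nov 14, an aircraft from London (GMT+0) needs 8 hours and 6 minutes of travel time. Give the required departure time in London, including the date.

04:09 on Nov 14

Target arrival in UTC: 14:15 − 2:00 = 12:15 on Nov 14.
Subtract 8 hours 6 minutes → departure 04:09 UTC on Nov 14.
London is UTC+0, so departure is 04:09 on Nov 14.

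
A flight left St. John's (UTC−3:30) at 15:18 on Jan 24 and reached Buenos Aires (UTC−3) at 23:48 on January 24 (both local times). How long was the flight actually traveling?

8 hours

Departure in UTC: 15:18 + 3:30 = 18:48 on Jan 24.
Arrival in UTC: 23:48 + 3:00 = 02:48 on Jan 25.
Elapsed = 02:48 − 18:48 (+1 day) = 8 hours.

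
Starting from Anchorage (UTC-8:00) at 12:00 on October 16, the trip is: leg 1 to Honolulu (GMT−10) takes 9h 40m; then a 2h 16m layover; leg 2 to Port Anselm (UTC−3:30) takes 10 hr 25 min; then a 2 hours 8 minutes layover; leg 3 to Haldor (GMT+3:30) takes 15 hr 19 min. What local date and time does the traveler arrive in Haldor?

Convert departure to UTC: 12:00 + 8:00 = 20:00 UTC on Oct 16.
Add 9 hours and 40 minutes leg 1 → 05:40 UTC (Oct 17).
Add 2 hours 16 minutes layover in Honolulu → 07:56 UTC.
Add 10 hours and 25 minutes leg 2 → 18:21 UTC.
Add 2 hours 8 minutes layover in Port Anselm → 20:29 UTC.
Add 15 hours 19 minutes leg 3 → 11:48 UTC (Oct 18).
Haldor is UTC+3:30, so local arrival = 11:48 + 3:30 = 15:18 on Oct 18.

15:18 on Oct 18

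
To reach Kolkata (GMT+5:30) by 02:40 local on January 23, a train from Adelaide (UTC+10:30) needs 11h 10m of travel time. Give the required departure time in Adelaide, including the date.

20:30 on Jan 22

Target arrival in UTC: 02:40 − 5:30 = 21:10 on Jan 22.
Subtract 11 hours 10 minutes → departure 10:00 UTC on Jan 22.
Adelaide is UTC+10:30: 10:00 + 10:30 = 20:30 on Jan 22.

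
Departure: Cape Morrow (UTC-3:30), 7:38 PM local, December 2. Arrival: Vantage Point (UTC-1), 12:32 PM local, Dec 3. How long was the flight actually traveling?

14 hours 24 minutes

Departure in UTC: 7:38 PM + 3:30 = 11:08 PM on Dec 2.
Arrival in UTC: 12:32 PM + 1:00 = 1:32 PM on Dec 3.
Elapsed = 1:32 PM − 11:08 PM (+1 day) = 14 hours 24 minutes.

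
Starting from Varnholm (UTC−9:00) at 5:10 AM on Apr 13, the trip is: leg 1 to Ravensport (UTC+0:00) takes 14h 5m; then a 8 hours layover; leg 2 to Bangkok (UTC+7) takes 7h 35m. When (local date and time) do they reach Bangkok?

Convert departure to UTC: 5:10 AM + 9:00 = 2:10 PM UTC on Apr 13.
Add 14 hours 5 minutes leg 1 → 4:15 AM UTC (Apr 14).
Add 8 hours layover in Ravensport → 12:15 PM UTC.
Add 7 hours 35 minutes leg 2 → 7:50 PM UTC.
Bangkok is UTC+7:00, so local arrival = 7:50 PM + 7:00 = 2:50 AM on Apr 15.

2:50 AM on April 15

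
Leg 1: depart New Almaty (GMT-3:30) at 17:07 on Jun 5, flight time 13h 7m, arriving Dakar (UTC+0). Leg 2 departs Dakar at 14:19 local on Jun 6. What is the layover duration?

4 hours 35 minutes

Convert departure to UTC: 17:07 + 3:30 = 20:37 UTC on Jun 5.
Add 13 hours 7 minutes flight time → 09:44 UTC (Jun 6).
Dakar is UTC+0, so local arrival is the same: 09:44 on Jun 6.
Layover = 14:19 − 09:44 = 4 hours 35 minutes.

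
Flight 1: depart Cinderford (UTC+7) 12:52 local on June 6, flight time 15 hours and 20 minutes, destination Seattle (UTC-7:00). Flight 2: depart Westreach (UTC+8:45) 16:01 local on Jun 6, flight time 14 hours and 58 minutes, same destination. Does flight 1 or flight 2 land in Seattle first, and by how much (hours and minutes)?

the first, by 1 hour 2 minutes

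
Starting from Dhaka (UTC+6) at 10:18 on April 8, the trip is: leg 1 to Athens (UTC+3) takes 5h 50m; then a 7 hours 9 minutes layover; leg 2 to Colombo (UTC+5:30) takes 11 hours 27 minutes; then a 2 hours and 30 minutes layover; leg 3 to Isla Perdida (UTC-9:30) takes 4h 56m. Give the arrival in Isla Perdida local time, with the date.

02:40 on April 9

Convert departure to UTC: 10:18 − 6:00 = 04:18 UTC on Apr 8.
Add 5 hours 50 minutes leg 1 → 10:08 UTC.
Add 7 hours and 9 minutes layover in Athens → 17:17 UTC.
Add 11 hours and 27 minutes leg 2 → 04:44 UTC (Apr 9).
Add 2 hours 30 minutes layover in Colombo → 07:14 UTC.
Add 4 hours 56 minutes leg 3 → 12:10 UTC.
Isla Perdida is UTC−9:30, so local arrival = 12:10 − 9:30 = 02:40 on Apr 9.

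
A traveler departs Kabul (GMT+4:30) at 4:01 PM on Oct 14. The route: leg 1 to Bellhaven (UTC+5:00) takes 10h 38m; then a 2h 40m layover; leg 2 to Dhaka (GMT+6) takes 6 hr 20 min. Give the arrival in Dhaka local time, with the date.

1:09 PM on October 15

Convert departure to UTC: 4:01 PM − 4:30 = 11:31 AM UTC on Oct 14.
Add 10 hours and 38 minutes leg 1 → 10:09 PM UTC.
Add 2 hours and 40 minutes layover in Bellhaven → 12:49 AM UTC (Oct 15).
Add 6 hours and 20 minutes leg 2 → 7:09 AM UTC.
Dhaka is UTC+6:00, so local arrival = 7:09 AM + 6:00 = 1:09 PM on Oct 15.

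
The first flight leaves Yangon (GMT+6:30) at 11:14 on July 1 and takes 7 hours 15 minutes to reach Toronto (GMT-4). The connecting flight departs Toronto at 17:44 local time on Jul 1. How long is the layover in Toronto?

Convert departure to UTC: 11:14 − 6:30 = 04:44 UTC on Jul 1.
Add 7 hours 15 minutes flight time → 11:59 UTC.
Toronto is UTC−4:00, so local arrival = 11:59 − 4:00 = 07:59 on Jul 1.
Layover = 17:44 − 07:59 = 9 hours 45 minutes.

9 hours 45 minutes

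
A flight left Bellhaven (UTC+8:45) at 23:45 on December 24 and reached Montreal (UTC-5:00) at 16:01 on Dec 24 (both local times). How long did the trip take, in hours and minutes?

6 hours 1 minute

Departure in UTC: 23:45 − 8:45 = 15:00 on Dec 24.
Arrival in UTC: 16:01 + 5:00 = 21:01 on Dec 24.
Elapsed = 21:01 − 15:00 = 6 hours 1 minute.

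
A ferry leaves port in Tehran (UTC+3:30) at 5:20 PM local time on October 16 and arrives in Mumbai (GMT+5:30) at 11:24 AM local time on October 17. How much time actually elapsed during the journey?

16 hours 4 minutes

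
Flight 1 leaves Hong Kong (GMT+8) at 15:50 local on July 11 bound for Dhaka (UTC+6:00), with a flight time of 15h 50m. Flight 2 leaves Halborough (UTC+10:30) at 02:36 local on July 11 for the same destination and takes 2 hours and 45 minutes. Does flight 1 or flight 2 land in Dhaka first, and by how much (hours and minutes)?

Flight 1 in UTC: 15:50 − 8:00 = 07:50 on Jul 11.
+15 hours and 50 minutes → arrive 23:40 UTC on Jul 11.
Flight 2 in UTC: 02:36 − 10:30 = 16:06 on Jul 10.
+2 hours and 45 minutes → arrive 18:51 UTC on Jul 10.
Flight 2 lands earlier by 28 hours 49 minutes.

the second, by 28 hours 49 minutes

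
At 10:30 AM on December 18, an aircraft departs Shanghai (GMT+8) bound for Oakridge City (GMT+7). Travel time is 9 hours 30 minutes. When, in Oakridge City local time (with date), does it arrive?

7:00 PM on December 18

Oakridge City is 1:00 behind Shanghai.
After 9 hours and 30 minutes it is 8:00 PM in Shanghai.
Shift by the zone difference: 8:00 PM − 1:00 = 7:00 PM on Dec 18 in Oakridge City.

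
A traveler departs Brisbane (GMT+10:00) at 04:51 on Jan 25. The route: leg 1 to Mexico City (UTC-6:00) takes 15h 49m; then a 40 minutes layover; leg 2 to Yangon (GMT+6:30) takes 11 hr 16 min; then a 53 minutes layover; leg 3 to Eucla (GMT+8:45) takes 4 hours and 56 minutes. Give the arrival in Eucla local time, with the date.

13:10 on Jan 26

Convert departure to UTC: 04:51 − 10:00 = 18:51 UTC on Jan 24.
Add 15 hours and 49 minutes leg 1 → 10:40 UTC (Jan 25).
Add 40 minutes layover in Mexico City → 11:20 UTC.
Add 11 hours 16 minutes leg 2 → 22:36 UTC.
Add 53 minutes layover in Yangon → 23:29 UTC.
Add 4 hours and 56 minutes leg 3 → 04:25 UTC (Jan 26).
Eucla is UTC+8:45, so local arrival = 04:25 + 8:45 = 13:10 on Jan 26.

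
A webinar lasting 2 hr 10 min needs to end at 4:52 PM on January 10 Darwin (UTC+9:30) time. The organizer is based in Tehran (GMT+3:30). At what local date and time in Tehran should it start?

8:42 AM on January 10

Target end time in UTC: 4:52 PM − 9:30 = 7:22 AM on Jan 10.
Subtract 2 hours 10 minutes → start 5:12 AM UTC on Jan 10.
Tehran is UTC+3:30: 5:12 AM + 3:30 = 8:42 AM on Jan 10.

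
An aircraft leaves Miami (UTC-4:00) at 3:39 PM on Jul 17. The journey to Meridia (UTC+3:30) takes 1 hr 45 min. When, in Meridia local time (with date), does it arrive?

12:54 AM on Jul 18

Convert departure to UTC: 3:39 PM + 4:00 = 7:39 PM UTC on Jul 17.
Add 1 hour 45 minutes travel time → 9:24 PM UTC.
Meridia is UTC+3:30, so local arrival = 9:24 PM + 3:30 = 12:54 AM on Jul 18.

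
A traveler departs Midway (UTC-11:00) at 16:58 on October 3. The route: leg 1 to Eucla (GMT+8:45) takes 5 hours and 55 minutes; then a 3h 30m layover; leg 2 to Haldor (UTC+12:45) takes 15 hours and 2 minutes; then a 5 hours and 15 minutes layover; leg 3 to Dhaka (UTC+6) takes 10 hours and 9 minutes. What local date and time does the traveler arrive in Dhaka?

01:49 on October 6

Convert departure to UTC: 16:58 + 11:00 = 03:58 UTC on Oct 4.
Add 5 hours and 55 minutes leg 1 → 09:53 UTC.
Add 3 hours 30 minutes layover in Eucla → 13:23 UTC.
Add 15 hours 2 minutes leg 2 → 04:25 UTC (Oct 5).
Add 5 hours and 15 minutes layover in Haldor → 09:40 UTC.
Add 10 hours 9 minutes leg 3 → 19:49 UTC.
Dhaka is UTC+6:00, so local arrival = 19:49 + 6:00 = 01:49 on Oct 6.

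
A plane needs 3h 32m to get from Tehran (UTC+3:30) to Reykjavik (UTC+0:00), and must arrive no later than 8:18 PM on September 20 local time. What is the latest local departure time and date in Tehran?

Target arrival is already UTC: 8:18 PM on Sep 20.
Subtract 3 hours 32 minutes → departure 4:46 PM UTC on Sep 20.
Tehran is UTC+3:30: 4:46 PM + 3:30 = 8:16 PM on Sep 20.

8:16 PM on September 20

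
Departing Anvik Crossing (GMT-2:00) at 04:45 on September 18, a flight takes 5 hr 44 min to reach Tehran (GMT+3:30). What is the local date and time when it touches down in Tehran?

15:59 on September 18

Tehran is 5:30 ahead of Anvik Crossing.
After 5 hours and 44 minutes it is 10:29 in Anvik Crossing.
Shift by the zone difference: 10:29 + 5:30 = 15:59 on Sep 18 in Tehran.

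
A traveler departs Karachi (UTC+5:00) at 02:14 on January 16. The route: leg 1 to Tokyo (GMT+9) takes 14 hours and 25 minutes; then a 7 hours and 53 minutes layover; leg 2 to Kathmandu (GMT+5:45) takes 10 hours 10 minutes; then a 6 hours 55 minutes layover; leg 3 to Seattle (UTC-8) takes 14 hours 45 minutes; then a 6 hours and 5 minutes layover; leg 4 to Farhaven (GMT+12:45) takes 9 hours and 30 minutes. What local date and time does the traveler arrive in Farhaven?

07:42 on Jan 19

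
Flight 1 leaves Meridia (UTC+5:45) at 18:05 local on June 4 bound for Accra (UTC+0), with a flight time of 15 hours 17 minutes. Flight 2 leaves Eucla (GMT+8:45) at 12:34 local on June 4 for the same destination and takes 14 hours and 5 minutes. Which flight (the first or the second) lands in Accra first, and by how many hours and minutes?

Flight 1 in UTC: 18:05 − 5:45 = 12:20 on Jun 4.
+15 hours 17 minutes → arrive 03:37 UTC on Jun 5.
Flight 2 in UTC: 12:34 − 8:45 = 03:49 on Jun 4.
+14 hours and 5 minutes → arrive 17:54 UTC on Jun 4.
Flight 2 lands earlier by 9 hours 43 minutes.

the second, by 9 hours 43 minutes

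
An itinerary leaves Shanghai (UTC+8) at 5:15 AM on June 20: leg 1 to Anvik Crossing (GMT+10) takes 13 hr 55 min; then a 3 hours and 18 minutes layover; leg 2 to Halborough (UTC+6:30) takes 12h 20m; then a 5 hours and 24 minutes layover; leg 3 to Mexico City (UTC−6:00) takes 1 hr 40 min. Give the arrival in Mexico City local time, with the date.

Convert departure to UTC: 5:15 AM − 8:00 = 9:15 PM UTC on Jun 19.
Add 13 hours 55 minutes leg 1 → 11:10 AM UTC (Jun 20).
Add 3 hours and 18 minutes layover in Anvik Crossing → 2:28 PM UTC.
Add 12 hours 20 minutes leg 2 → 2:48 AM UTC (Jun 21).
Add 5 hours and 24 minutes layover in Halborough → 8:12 AM UTC.
Add 1 hour 40 minutes leg 3 → 9:52 AM UTC.
Mexico City is UTC−6:00, so local arrival = 9:52 AM − 6:00 = 3:52 AM on Jun 21.

3:52 AM on June 21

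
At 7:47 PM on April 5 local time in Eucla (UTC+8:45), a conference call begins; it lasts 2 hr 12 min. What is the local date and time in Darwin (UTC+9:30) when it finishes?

10:44 PM on Apr 5

Darwin is 0:45 ahead of Eucla.
After 2 hours and 12 minutes it is 9:59 PM in Eucla.
Shift by the zone difference: 9:59 PM + 0:45 = 10:44 PM on Apr 5 in Darwin.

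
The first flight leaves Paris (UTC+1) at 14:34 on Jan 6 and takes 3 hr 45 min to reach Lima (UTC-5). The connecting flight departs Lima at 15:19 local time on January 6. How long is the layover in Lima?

Convert departure to UTC: 14:34 − 1:00 = 13:34 UTC on Jan 6.
Add 3 hours 45 minutes flight time → 17:19 UTC.
Lima is UTC−5:00, so local arrival = 17:19 − 5:00 = 12:19 on Jan 6.
Layover = 15:19 − 12:19 = 3 hours.

3 hours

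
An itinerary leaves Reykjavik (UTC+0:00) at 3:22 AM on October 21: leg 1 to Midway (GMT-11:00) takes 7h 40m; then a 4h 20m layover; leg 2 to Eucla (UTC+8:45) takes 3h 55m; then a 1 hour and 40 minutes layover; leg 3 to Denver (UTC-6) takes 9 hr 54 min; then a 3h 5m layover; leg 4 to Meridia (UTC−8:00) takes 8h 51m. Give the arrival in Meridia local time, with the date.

10:47 AM on October 22

Reykjavik is at UTC+0, so departure is already 3:22 AM UTC on Oct 21.
Add 7 hours and 40 minutes leg 1 → 11:02 AM UTC.
Add 4 hours and 20 minutes layover in Midway → 3:22 PM UTC.
Add 3 hours 55 minutes leg 2 → 7:17 PM UTC.
Add 1 hour 40 minutes layover in Eucla → 8:57 PM UTC.
Add 9 hours 54 minutes leg 3 → 6:51 AM UTC (Oct 22).
Add 3 hours and 5 minutes layover in Denver → 9:56 AM UTC.
Add 8 hours 51 minutes leg 4 → 6:47 PM UTC.
Meridia is UTC−8:00, so local arrival = 6:47 PM − 8:00 = 10:47 AM on Oct 22.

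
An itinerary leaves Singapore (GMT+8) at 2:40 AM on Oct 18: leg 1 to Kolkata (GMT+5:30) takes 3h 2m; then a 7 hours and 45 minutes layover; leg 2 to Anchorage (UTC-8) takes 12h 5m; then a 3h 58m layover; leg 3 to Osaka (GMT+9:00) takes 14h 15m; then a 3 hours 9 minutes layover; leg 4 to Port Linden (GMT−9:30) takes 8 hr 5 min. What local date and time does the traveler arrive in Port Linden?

Convert departure to UTC: 2:40 AM − 8:00 = 6:40 PM UTC on Oct 17.
Add 3 hours 2 minutes leg 1 → 9:42 PM UTC.
Add 7 hours 45 minutes layover in Kolkata → 5:27 AM UTC (Oct 18).
Add 12 hours and 5 minutes leg 2 → 5:32 PM UTC.
Add 3 hours 58 minutes layover in Anchorage → 9:30 PM UTC.
Add 14 hours 15 minutes leg 3 → 11:45 AM UTC (Oct 19).
Add 3 hours and 9 minutes layover in Osaka → 2:54 PM UTC.
Add 8 hours and 5 minutes leg 4 → 10:59 PM UTC.
Port Linden is UTC−9:30, so local arrival = 10:59 PM − 9:30 = 1:29 PM on Oct 19.

1:29 PM on Oct 19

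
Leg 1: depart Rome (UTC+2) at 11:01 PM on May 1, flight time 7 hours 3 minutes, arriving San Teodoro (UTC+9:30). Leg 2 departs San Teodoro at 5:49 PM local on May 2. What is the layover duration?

4 hours 15 minutes

Convert departure to UTC: 11:01 PM − 2:00 = 9:01 PM UTC on May 1.
Add 7 hours 3 minutes flight time → 4:04 AM UTC (May 2).
San Teodoro is UTC+9:30, so local arrival = 4:04 AM + 9:30 = 1:34 PM on May 2.
Layover = 5:49 PM − 1:34 PM = 4 hours 15 minutes.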